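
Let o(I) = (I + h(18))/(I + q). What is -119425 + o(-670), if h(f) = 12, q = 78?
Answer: -35349471/296 ≈ -1.1942e+5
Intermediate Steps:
o(I) = (12 + I)/(78 + I) (o(I) = (I + 12)/(I + 78) = (12 + I)/(78 + I))
-119425 + o(-670) = -119425 + (12 - 670)/(78 - 670) = -119425 - 658/(-592) = -119425 - 1/592*(-658) = -119425 + 329/296 = -35349471/296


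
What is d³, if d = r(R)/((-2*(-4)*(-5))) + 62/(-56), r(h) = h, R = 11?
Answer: -57960603/21952000 ≈ -2.6403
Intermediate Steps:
d = -387/280 (d = 11/((-2*(-4)*(-5))) + 62/(-56) = 11/((8*(-5))) + 62*(-1/56) = 11/(-40) - 31/28 = 11*(-1/40) - 31/28 = -11/40 - 31/28 = -387/280 ≈ -1.3821)
d³ = (-387/280)³ = -57960603/21952000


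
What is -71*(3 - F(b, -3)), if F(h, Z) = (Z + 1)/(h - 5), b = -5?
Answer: -994/5 ≈ -198.80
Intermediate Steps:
F(h, Z) = (1 + Z)/(-5 + h)
-71*(3 - F(b, -3)) = -71*(3 - (1 - 3)/(-5 - 5)) = -71*(3 - (-2)/(-10)) = -71*(3 - (-1)*(-2)/10) = -71*(3 - 1*⅕) = -71*(3 - ⅕) = -71*14/5 = -994/5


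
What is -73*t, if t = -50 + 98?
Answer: -3504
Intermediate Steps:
t = 48
-73*t = -73*48 = -3504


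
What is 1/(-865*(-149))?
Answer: 1/128885 ≈ 7.7588e-6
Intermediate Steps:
1/(-865*(-149)) = 1/128885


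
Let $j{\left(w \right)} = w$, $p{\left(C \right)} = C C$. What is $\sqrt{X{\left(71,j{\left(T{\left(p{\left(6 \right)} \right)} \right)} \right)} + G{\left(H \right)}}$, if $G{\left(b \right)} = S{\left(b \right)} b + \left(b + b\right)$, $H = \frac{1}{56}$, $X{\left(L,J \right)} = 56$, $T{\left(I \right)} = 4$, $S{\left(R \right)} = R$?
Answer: $\frac{\sqrt{175729}}{56} \approx 7.4857$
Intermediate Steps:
$p{\left(C \right)} = C^{2}$
$H = \frac{1}{56} \approx 0.017857$
$G{\left(b \right)} = b^{2} + 2 b$ ($G{\left(b \right)} = b b + \left(b + b\right) = b^{2} + 2 b$)
$\sqrt{X{\left(71,j{\left(T{\left(p{\left(6 \right)} \right)} \right)} \right)} + G{\left(H \right)}} = \sqrt{56 + \frac{2 + \frac{1}{56}}{56}} = \sqrt{56 + \frac{1}{56} \cdot \frac{113}{56}} = \sqrt{56 + \frac{113}{3136}} = \sqrt{\frac{175729}{3136}} = \frac{\sqrt{175729}}{56}$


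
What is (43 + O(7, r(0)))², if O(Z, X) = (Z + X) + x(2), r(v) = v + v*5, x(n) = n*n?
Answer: 2916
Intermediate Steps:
x(n) = n²
r(v) = 6*v (r(v) = v + 5*v = 6*v)
O(Z, X) = 4 + X + Z (O(Z, X) = (Z + X) + 2² = (X + Z) + 4 = 4 + X + Z)
(43 + O(7, r(0)))² = (43 + (4 + 6*0 + 7))² = (43 + (4 + 0 + 7))² = (43 + 11)² = 54² = 2916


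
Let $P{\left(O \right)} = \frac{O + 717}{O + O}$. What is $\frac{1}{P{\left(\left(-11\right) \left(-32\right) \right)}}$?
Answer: $\frac{704}{1069} \approx 0.65856$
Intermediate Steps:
$P{\left(O \right)} = \frac{717 + O}{2 O}$
$\frac{1}{P{\left(\left(-11\right) \left(-32\right) \right)}} = \frac{1}{\frac{1}{2} \frac{1}{\left(-11\right) \left(-32\right)} \left(717 - -352\right)} = \frac{1}{\frac{1}{2} \cdot \frac{1}{352} \left(717 + 352\right)} = \frac{1}{\frac{1}{2} \cdot \frac{1}{352} \cdot 1069} = \frac{1}{\frac{1069}{704}} = \frac{704}{1069}$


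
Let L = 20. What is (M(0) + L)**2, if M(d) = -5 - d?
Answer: 225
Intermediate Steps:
(M(0) + L)**2 = ((-5 - 1*0) + 20)**2 = ((-5 + 0) + 20)**2 = (-5 + 20)**2 = 15**2 = 225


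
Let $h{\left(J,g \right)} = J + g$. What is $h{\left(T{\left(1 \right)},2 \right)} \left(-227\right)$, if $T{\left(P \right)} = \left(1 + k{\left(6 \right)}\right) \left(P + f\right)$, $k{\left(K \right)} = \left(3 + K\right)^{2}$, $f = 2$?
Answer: $-56296$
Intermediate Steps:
$T{\left(P \right)} = 164 + 82 P$ ($T{\left(P \right)} = \left(1 + \left(3 + 6\right)^{2}\right) \left(P + 2\right) = \left(1 + 9^{2}\right) \left(2 + P\right) = \left(1 + 81\right) \left(2 + P\right) = 82 \left(2 + P\right) = 164 + 82 P$)
$h{\left(T{\left(1 \right)},2 \right)} \left(-227\right) = \left(\left(164 + 82 \cdot 1\right) + 2\right) \left(-227\right) = \left(\left(164 + 82\right) + 2\right) \left(-227\right) = \left(246 + 2\right) \left(-227\right) = 248 \left(-227\right) = -56296$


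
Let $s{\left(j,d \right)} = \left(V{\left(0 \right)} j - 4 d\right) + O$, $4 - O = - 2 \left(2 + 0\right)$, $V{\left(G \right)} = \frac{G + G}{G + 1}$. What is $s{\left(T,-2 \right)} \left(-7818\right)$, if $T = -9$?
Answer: $-125088$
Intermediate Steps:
$V{\left(G \right)} = \frac{2 G}{1 + G}$
$O = 8$ ($O = 4 - - 2 \left(2 + 0\right) = 4 - \left(-2\right) 2 = 4 - -4 = 4 + 4 = 8$)
$s{\left(j,d \right)} = 8 - 4 d$ ($s{\left(j,d \right)} = \left(2 \cdot 0 \frac{1}{1 + 0} j - 4 d\right) + 8 = \left(2 \cdot 0 \cdot 1^{-1} j - 4 d\right) + 8 = \left(2 \cdot 0 \cdot 1 j - 4 d\right) + 8 = \left(0 j - 4 d\right) + 8 = \left(0 - 4 d\right) + 8 = - 4 d + 8 = 8 - 4 d$)
$s{\left(T,-2 \right)} \left(-7818\right) = \left(8 - -8\right) \left(-7818\right) = \left(8 + 8\right) \left(-7818\right) = 16 \left(-7818\right) = -125088$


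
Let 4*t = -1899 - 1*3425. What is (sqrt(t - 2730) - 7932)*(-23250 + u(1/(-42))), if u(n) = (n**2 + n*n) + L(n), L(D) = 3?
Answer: 27106093666/147 - 20503853*I*sqrt(4061)/882 ≈ 1.844e+8 - 1.4814e+6*I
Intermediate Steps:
t = -1331 (t = (-1899 - 1*3425)/4 = (-1899 - 3425)/4 = (1/4)*(-5324) = -1331)
u(n) = 3 + 2*n**2 (u(n) = (n**2 + n*n) + 3 = (n**2 + n**2) + 3 = 2*n**2 + 3 = 3 + 2*n**2)
(sqrt(t - 2730) - 7932)*(-23250 + u(1/(-42))) = (sqrt(-1331 - 2730) - 7932)*(-23250 + (3 + 2*(1/(-42))**2)) = (sqrt(-4061) - 7932)*(-23250 + (3 + 2*(-1/42)**2)) = (I*sqrt(4061) - 7932)*(-23250 + (3 + 2*(1/1764))) = (-7932 + I*sqrt(4061))*(-23250 + (3 + 1/882)) = (-7932 + I*sqrt(4061))*(-23250 + 2647/882) = (-7932 + I*sqrt(4061))*(-20503853/882) = 27106093666/147 - 20503853*I*sqrt(4061)/882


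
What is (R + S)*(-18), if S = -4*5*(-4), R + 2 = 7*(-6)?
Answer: -648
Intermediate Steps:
R = -44 (R = -2 + 7*(-6) = -2 - 42 = -44)
S = 80 (S = -20*(-4) = 80)
(R + S)*(-18) = (-44 + 80)*(-18) = 36*(-18) = -648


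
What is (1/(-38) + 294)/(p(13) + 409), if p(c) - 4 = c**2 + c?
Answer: 11171/22610 ≈ 0.49407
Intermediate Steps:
p(c) = 4 + c + c**2 (p(c) = 4 + (c**2 + c) = 4 + (c + c**2) = 4 + c + c**2)
(1/(-38) + 294)/(p(13) + 409) = (1/(-38) + 294)/((4 + 13 + 13**2) + 409) = (-1/38 + 294)/((4 + 13 + 169) + 409) = 11171/(38*(186 + 409)) = (11171/38)/595 = (11171/38)*(1/595) = 11171/22610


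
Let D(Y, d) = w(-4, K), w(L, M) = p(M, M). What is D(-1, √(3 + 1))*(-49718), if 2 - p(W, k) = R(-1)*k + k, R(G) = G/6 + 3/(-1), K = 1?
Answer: -621475/3 ≈ -2.0716e+5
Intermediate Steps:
R(G) = -3 + G/6 (R(G) = G*(⅙) + 3*(-1) = G/6 - 3 = -3 + G/6)
p(W, k) = 2 + 13*k/6 (p(W, k) = 2 - ((-3 + (⅙)*(-1))*k + k) = 2 - ((-3 - ⅙)*k + k) = 2 - (-19*k/6 + k) = 2 - (-13)*k/6 = 2 + 13*k/6)
w(L, M) = 2 + 13*M/6
D(Y, d) = 25/6 (D(Y, d) = 2 + (13/6)*1 = 2 + 13/6 = 25/6)
D(-1, √(3 + 1))*(-49718) = (25/6)*(-49718) = -621475/3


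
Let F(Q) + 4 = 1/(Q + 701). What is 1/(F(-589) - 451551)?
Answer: -112/50574159 ≈ -2.2146e-6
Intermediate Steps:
F(Q) = -4 + 1/(701 + Q) (F(Q) = -4 + 1/(Q + 701) = -4 + 1/(701 + Q))
1/(F(-589) - 451551) = 1/((-2803 - 4*(-589))/(701 - 589) - 451551) = 1/((-2803 + 2356)/112 - 451551) = 1/((1/112)*(-447) - 451551) = 1/(-447/112 - 451551) = 1/(-50574159/112) = -112/50574159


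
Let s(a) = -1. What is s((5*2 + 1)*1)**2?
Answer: 1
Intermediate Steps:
s((5*2 + 1)*1)**2 = (-1)**2 = 1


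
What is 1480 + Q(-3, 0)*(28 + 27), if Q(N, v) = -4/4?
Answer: 1425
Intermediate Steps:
Q(N, v) = -1 (Q(N, v) = -4*¼ = -1)
1480 + Q(-3, 0)*(28 + 27) = 1480 - (28 + 27) = 1480 - 1*55 = 1480 - 55 = 1425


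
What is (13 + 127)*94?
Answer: 13160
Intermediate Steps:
(13 + 127)*94 = 140*94 = 13160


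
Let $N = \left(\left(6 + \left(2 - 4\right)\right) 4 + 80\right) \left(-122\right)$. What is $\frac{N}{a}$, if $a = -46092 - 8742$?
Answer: $\frac{1952}{9139} \approx 0.21359$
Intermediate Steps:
$a = -54834$
$N = -11712$ ($N = \left(\left(6 - 2\right) 4 + 80\right) \left(-122\right) = \left(4 \cdot 4 + 80\right) \left(-122\right) = \left(16 + 80\right) \left(-122\right) = 96 \left(-122\right) = -11712$)
$\frac{N}{a} = - \frac{11712}{-54834} = \left(-11712\right) \left(- \frac{1}{54834}\right) = \frac{1952}{9139}$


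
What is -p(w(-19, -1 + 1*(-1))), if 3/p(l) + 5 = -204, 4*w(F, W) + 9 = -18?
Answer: 3/209 ≈ 0.014354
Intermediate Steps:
w(F, W) = -27/4 (w(F, W) = -9/4 + (¼)*(-18) = -9/4 - 9/2 = -27/4)
p(l) = -3/209 (p(l) = 3/(-5 - 204) = 3/(-209) = 3*(-1/209) = -3/209)
-p(w(-19, -1 + 1*(-1))) = -1*(-3/209) = 3/209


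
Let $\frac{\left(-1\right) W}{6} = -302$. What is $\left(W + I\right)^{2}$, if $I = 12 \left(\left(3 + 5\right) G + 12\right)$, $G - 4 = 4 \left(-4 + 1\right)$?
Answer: $1411344$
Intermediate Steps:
$G = -8$ ($G = 4 + 4 \left(-4 + 1\right) = 4 + 4 \left(-3\right) = 4 - 12 = -8$)
$W = 1812$ ($W = \left(-6\right) \left(-302\right) = 1812$)
$I = -624$ ($I = 12 \left(\left(3 + 5\right) \left(-8\right) + 12\right) = 12 \left(8 \left(-8\right) + 12\right) = 12 \left(-64 + 12\right) = 12 \left(-52\right) = -624$)
$\left(W + I\right)^{2} = \left(1812 - 624\right)^{2} = 1188^{2} = 1411344$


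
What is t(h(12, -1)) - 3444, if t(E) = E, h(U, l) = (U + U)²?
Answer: -2868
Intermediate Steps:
h(U, l) = 4*U² (h(U, l) = (2*U)² = 4*U²)
t(h(12, -1)) - 3444 = 4*12² - 3444 = 4*144 - 3444 = 576 - 3444 = -2868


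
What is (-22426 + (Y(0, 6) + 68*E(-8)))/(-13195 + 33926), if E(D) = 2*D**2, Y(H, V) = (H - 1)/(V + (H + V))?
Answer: -164665/248772 ≈ -0.66191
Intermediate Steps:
Y(H, V) = (-1 + H)/(H + 2*V)
(-22426 + (Y(0, 6) + 68*E(-8)))/(-13195 + 33926) = (-22426 + ((-1 + 0)/(0 + 2*6) + 68*(2*(-8)**2)))/(-13195 + 33926) = (-22426 + (-1/(0 + 12) + 68*(2*64)))/20731 = (-22426 + (-1/12 + 68*128))*(1/20731) = (-22426 + ((1/12)*(-1) + 8704))*(1/20731) = (-22426 + (-1/12 + 8704))*(1/20731) = (-22426 + 104447/12)*(1/20731) = -164665/12*1/20731 = -164665/248772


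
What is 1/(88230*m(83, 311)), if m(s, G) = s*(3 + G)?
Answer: 1/2299450260 ≈ 4.3489e-10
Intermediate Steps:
1/(88230*m(83, 311)) = 1/(88230*((83*(3 + 311)))) = 1/(88230*((83*314))) = (1/88230)/26062 = (1/88230)*(1/26062) = 1/2299450260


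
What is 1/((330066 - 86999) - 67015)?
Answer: 1/176052 ≈ 5.6801e-6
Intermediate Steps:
1/((330066 - 86999) - 67015) = 1/(243067 - 67015) = 1/176052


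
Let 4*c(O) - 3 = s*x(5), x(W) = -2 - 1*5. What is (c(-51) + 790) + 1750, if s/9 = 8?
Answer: 9659/4 ≈ 2414.8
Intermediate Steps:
x(W) = -7 (x(W) = -2 - 5 = -7)
s = 72 (s = 9*8 = 72)
c(O) = -501/4 (c(O) = 3/4 + (72*(-7))/4 = 3/4 + (1/4)*(-504) = 3/4 - 126 = -501/4)
(c(-51) + 790) + 1750 = (-501/4 + 790) + 1750 = 2659/4 + 1750 = 9659/4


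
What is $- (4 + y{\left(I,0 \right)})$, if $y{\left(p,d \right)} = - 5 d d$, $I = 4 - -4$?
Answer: $-4$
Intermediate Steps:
$I = 8$ ($I = 4 + 4 = 8$)
$y{\left(p,d \right)} = - 5 d^{2}$
$- (4 + y{\left(I,0 \right)}) = - (4 - 5 \cdot 0^{2}) = - (4 - 0) = - (4 + 0) = \left(-1\right) 4 = -4$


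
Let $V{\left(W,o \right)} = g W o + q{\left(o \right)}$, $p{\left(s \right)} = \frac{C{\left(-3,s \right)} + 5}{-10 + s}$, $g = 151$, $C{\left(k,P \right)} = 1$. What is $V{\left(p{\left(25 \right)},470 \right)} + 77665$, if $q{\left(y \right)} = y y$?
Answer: $326953$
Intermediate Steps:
$q{\left(y \right)} = y^{2}$
$p{\left(s \right)} = \frac{6}{-10 + s}$ ($p{\left(s \right)} = \frac{1 + 5}{-10 + s} = \frac{6}{-10 + s}$)
$V{\left(W,o \right)} = o^{2} + 151 W o$ ($V{\left(W,o \right)} = 151 W o + o^{2} = o^{2} + 151 W o$)
$V{\left(p{\left(25 \right)},470 \right)} + 77665 = 470 \left(470 + 151 \frac{6}{-10 + 25}\right) + 77665 = 470 \left(470 + 151 \cdot \frac{6}{15}\right) + 77665 = 470 \left(470 + 151 \cdot 6 \cdot \frac{1}{15}\right) + 77665 = 470 \left(470 + 151 \cdot \frac{2}{5}\right) + 77665 = 470 \left(470 + \frac{302}{5}\right) + 77665 = 470 \cdot \frac{2652}{5} + 77665 = 249288 + 77665 = 326953$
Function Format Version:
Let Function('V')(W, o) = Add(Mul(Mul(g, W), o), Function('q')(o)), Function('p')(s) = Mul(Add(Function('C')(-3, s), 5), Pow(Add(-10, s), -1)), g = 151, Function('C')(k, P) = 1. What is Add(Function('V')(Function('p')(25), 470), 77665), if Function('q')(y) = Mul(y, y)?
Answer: 326953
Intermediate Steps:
Function('q')(y) = Pow(y, 2)
Function('p')(s) = Mul(6, Pow(Add(-10, s), -1)) (Function('p')(s) = Mul(Add(1, 5), Pow(Add(-10, s), -1)) = Mul(6, Pow(Add(-10, s), -1)))
Function('V')(W, o) = Add(Pow(o, 2), Mul(151, W, o)) (Function('V')(W, o) = Add(Mul(Mul(151, W), o), Pow(o, 2)) = Add(Mul(151, W, o), Pow(o, 2)) = Add(Pow(o, 2), Mul(151, W, o)))
Add(Function('V')(Function('p')(25), 470), 77665) = Add(Mul(470, Add(470, Mul(151, Mul(6, Pow(Add(-10, 25), -1))))), 77665) = Add(Mul(470, Add(470, Mul(151, Mul(6, Pow(15, -1))))), 77665) = Add(Mul(470, Add(470, Mul(151, Mul(6, Rational(1, 15))))), 77665) = Add(Mul(470, Add(470, Mul(151, Rational(2, 5)))), 77665) = Add(Mul(470, Add(470, Rational(302, 5))), 77665) = Add(Mul(470, Rational(2652, 5)), 77665) = Add(249288, 77665) = 326953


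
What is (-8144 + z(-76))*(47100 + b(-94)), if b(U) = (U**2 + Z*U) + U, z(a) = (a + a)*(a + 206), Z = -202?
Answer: -2088056320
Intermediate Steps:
z(a) = 2*a*(206 + a) (z(a) = (2*a)*(206 + a) = 2*a*(206 + a))
b(U) = U**2 - 201*U (b(U) = (U**2 - 202*U) + U = U**2 - 201*U)
(-8144 + z(-76))*(47100 + b(-94)) = (-8144 + 2*(-76)*(206 - 76))*(47100 - 94*(-201 - 94)) = (-8144 + 2*(-76)*130)*(47100 - 94*(-295)) = (-8144 - 19760)*(47100 + 27730) = -27904*74830 = -2088056320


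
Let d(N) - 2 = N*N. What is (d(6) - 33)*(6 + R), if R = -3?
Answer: 15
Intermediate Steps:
d(N) = 2 + N² (d(N) = 2 + N*N = 2 + N²)
(d(6) - 33)*(6 + R) = ((2 + 6²) - 33)*(6 - 3) = ((2 + 36) - 33)*3 = (38 - 33)*3 = 5*3 = 15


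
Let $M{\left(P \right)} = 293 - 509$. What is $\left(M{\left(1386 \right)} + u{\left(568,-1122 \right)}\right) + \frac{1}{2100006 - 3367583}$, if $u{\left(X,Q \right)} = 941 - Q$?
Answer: $\frac{2341214718}{1267577} \approx 1847.0$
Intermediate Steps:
$M{\left(P \right)} = -216$ ($M{\left(P \right)} = 293 - 509 = -216$)
$\left(M{\left(1386 \right)} + u{\left(568,-1122 \right)}\right) + \frac{1}{2100006 - 3367583} = \left(-216 + \left(941 - -1122\right)\right) + \frac{1}{2100006 - 3367583} = \left(-216 + \left(941 + 1122\right)\right) + \frac{1}{-1267577} = \left(-216 + 2063\right) - \frac{1}{1267577} = 1847 - \frac{1}{1267577} = \frac{2341214718}{1267577}$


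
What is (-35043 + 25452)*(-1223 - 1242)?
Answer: 23641815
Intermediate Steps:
(-35043 + 25452)*(-1223 - 1242) = -9591*(-2465) = 23641815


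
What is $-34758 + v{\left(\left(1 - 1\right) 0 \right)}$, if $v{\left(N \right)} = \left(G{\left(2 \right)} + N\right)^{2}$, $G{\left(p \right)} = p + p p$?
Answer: $-34722$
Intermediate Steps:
$G{\left(p \right)} = p + p^{2}$
$v{\left(N \right)} = \left(6 + N\right)^{2}$ ($v{\left(N \right)} = \left(2 \left(1 + 2\right) + N\right)^{2} = \left(2 \cdot 3 + N\right)^{2} = \left(6 + N\right)^{2}$)
$-34758 + v{\left(\left(1 - 1\right) 0 \right)} = -34758 + \left(6 + \left(1 - 1\right) 0\right)^{2} = -34758 + \left(6 + 0 \cdot 0\right)^{2} = -34758 + \left(6 + 0\right)^{2} = -34758 + 6^{2} = -34758 + 36 = -34722$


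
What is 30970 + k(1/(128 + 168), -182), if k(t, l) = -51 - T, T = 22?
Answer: 30897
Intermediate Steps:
k(t, l) = -73 (k(t, l) = -51 - 1*22 = -51 - 22 = -73)
30970 + k(1/(128 + 168), -182) = 30970 - 73 = 30897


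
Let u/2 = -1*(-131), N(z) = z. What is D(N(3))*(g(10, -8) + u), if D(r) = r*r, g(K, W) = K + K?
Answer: 2538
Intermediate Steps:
g(K, W) = 2*K
u = 262 (u = 2*(-1*(-131)) = 2*131 = 262)
D(r) = r²
D(N(3))*(g(10, -8) + u) = 3²*(2*10 + 262) = 9*(20 + 262) = 9*282 = 2538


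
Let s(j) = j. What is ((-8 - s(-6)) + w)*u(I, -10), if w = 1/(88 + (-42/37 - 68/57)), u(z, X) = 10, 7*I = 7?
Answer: -1796275/90341 ≈ -19.883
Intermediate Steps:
I = 1 (I = (⅐)*7 = 1)
w = 2109/180682 (w = 1/(88 + (-42*1/37 - 68*1/57)) = 1/(88 + (-42/37 - 68/57)) = 1/(88 - 4910/2109) = 1/(180682/2109) = 2109/180682 ≈ 0.011672)
((-8 - s(-6)) + w)*u(I, -10) = ((-8 - 1*(-6)) + 2109/180682)*10 = ((-8 + 6) + 2109/180682)*10 = (-2 + 2109/180682)*10 = -359255/180682*10 = -1796275/90341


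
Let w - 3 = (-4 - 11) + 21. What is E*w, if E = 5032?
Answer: 45288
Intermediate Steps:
w = 9 (w = 3 + ((-4 - 11) + 21) = 3 + (-15 + 21) = 3 + 6 = 9)
E*w = 5032*9 = 45288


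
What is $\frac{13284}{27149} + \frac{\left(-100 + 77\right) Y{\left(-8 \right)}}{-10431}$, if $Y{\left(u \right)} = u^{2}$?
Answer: $\frac{178528732}{283191219} \approx 0.63042$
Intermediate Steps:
$\frac{13284}{27149} + \frac{\left(-100 + 77\right) Y{\left(-8 \right)}}{-10431} = \frac{13284}{27149} + \frac{\left(-100 + 77\right) \left(-8\right)^{2}}{-10431} = 13284 \cdot \frac{1}{27149} + \left(-23\right) 64 \left(- \frac{1}{10431}\right) = \frac{13284}{27149} - - \frac{1472}{10431} = \frac{13284}{27149} + \frac{1472}{10431} = \frac{178528732}{283191219}$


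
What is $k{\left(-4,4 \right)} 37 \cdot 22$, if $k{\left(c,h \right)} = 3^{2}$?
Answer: $7326$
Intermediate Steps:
$k{\left(c,h \right)} = 9$
$k{\left(-4,4 \right)} 37 \cdot 22 = 9 \cdot 37 \cdot 22 = 333 \cdot 22 = 7326$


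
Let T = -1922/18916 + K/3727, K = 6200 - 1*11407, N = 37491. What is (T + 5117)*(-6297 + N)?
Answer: 2812470482736693/17624983 ≈ 1.5957e+8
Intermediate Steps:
K = -5207 (K = 6200 - 11407 = -5207)
T = -52829453/35249966 (T = -1922/18916 - 5207/3727 = -1922*1/18916 - 5207*1/3727 = -961/9458 - 5207/3727 = -52829453/35249966 ≈ -1.4987)
(T + 5117)*(-6297 + N) = (-52829453/35249966 + 5117)*(-6297 + 37491) = (180321246569/35249966)*31194 = 2812470482736693/17624983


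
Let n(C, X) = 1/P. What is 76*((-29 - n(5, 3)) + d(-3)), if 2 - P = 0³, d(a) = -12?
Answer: -3154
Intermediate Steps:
P = 2 (P = 2 - 1*0³ = 2 - 1*0 = 2 + 0 = 2)
n(C, X) = ½ (n(C, X) = 1/2 = ½)
76*((-29 - n(5, 3)) + d(-3)) = 76*((-29 - 1*½) - 12) = 76*((-29 - ½) - 12) = 76*(-59/2 - 12) = 76*(-83/2) = -3154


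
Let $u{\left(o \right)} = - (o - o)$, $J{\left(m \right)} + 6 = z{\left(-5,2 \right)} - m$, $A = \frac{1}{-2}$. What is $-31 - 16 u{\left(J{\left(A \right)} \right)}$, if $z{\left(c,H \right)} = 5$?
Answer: $-31$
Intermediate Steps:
$A = - \frac{1}{2} \approx -0.5$
$J{\left(m \right)} = -1 - m$ ($J{\left(m \right)} = -6 - \left(-5 + m\right) = -1 - m$)
$u{\left(o \right)} = 0$ ($u{\left(o \right)} = \left(-1\right) 0 = 0$)
$-31 - 16 u{\left(J{\left(A \right)} \right)} = -31 - 0 = -31 + 0 = -31$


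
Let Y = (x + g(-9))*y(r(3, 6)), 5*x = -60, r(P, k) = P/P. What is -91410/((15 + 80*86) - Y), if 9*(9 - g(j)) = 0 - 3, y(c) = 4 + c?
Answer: -54846/4145 ≈ -13.232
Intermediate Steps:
r(P, k) = 1
x = -12 (x = (1/5)*(-60) = -12)
g(j) = 28/3 (g(j) = 9 - (0 - 3)/9 = 9 - 1/9*(-3) = 9 + 1/3 = 28/3)
Y = -40/3 (Y = (-12 + 28/3)*(4 + 1) = -8/3*5 = -40/3 ≈ -13.333)
-91410/((15 + 80*86) - Y) = -91410/((15 + 80*86) - 1*(-40/3)) = -91410/((15 + 6880) + 40/3) = -91410/(6895 + 40/3) = -91410/20725/3 = -91410*3/20725 = -54846/4145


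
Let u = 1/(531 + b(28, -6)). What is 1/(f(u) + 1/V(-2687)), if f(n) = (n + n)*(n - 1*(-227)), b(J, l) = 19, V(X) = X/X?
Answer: 151250/276101 ≈ 0.54781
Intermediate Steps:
V(X) = 1
u = 1/550 (u = 1/(531 + 19) = 1/550 ≈ 0.0018182)
f(n) = 2*n*(227 + n) (f(n) = (2*n)*(n + 227) = (2*n)*(227 + n) = 2*n*(227 + n))
1/(f(u) + 1/V(-2687)) = 1/(2*(1/550)*(227 + 1/550) + 1/1) = 1/(2*(1/550)*(124851/550) + 1) = 1/(124851/151250 + 1) = 1/(276101/151250) = 151250/276101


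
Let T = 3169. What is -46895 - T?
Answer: -50064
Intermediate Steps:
-46895 - T = -46895 - 1*3169 = -46895 - 3169 = -50064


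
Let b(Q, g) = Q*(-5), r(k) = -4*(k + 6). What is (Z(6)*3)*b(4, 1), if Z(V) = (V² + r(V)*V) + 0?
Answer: 15120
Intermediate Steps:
r(k) = -24 - 4*k (r(k) = -4*(6 + k) = -24 - 4*k)
b(Q, g) = -5*Q
Z(V) = V² + V*(-24 - 4*V) (Z(V) = (V² + (-24 - 4*V)*V) + 0 = (V² + V*(-24 - 4*V)) + 0 = V² + V*(-24 - 4*V))
(Z(6)*3)*b(4, 1) = (-3*6*(8 + 6)*3)*(-5*4) = (-3*6*14*3)*(-20) = -252*3*(-20) = -756*(-20) = 15120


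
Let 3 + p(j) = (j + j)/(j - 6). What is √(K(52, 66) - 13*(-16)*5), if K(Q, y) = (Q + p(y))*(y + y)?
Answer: 4*√12185/5 ≈ 88.309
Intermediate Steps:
p(j) = -3 + 2*j/(-6 + j) (p(j) = -3 + (j + j)/(j - 6) = -3 + (2*j)/(-6 + j) = -3 + 2*j/(-6 + j))
K(Q, y) = 2*y*(Q + (18 - y)/(-6 + y)) (K(Q, y) = (Q + (18 - y)/(-6 + y))*(y + y) = (Q + (18 - y)/(-6 + y))*(2*y) = 2*y*(Q + (18 - y)/(-6 + y)))
√(K(52, 66) - 13*(-16)*5) = √(2*66*(18 - 1*66 + 52*(-6 + 66))/(-6 + 66) - 13*(-16)*5) = √(2*66*(18 - 66 + 52*60)/60 + 208*5) = √(2*66*(1/60)*(18 - 66 + 3120) + 1040) = √(2*66*(1/60)*3072 + 1040) = √(33792/5 + 1040) = √(38992/5) = 4*√12185/5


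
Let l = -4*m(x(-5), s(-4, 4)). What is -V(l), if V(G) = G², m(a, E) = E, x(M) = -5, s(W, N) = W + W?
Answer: -1024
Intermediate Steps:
s(W, N) = 2*W
l = 32 (l = -8*(-4) = -4*(-8) = 32)
-V(l) = -1*32² = -1*1024 = -1024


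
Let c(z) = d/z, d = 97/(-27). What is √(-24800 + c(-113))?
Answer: I*√25650334317/1017 ≈ 157.48*I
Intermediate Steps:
d = -97/27 (d = 97*(-1/27) = -97/27 ≈ -3.5926)
c(z) = -97/(27*z)
√(-24800 + c(-113)) = √(-24800 - 97/27/(-113)) = √(-24800 - 97/27*(-1/113)) = √(-24800 + 97/3051) = √(-75664703/3051) = I*√25650334317/1017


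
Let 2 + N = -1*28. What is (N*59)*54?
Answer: -95580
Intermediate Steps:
N = -30 (N = -2 - 1*28 = -2 - 28 = -30)
(N*59)*54 = -30*59*54 = -1770*54 = -95580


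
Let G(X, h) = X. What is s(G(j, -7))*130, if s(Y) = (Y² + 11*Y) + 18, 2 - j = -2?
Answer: 10140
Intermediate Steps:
j = 4 (j = 2 - 1*(-2) = 2 + 2 = 4)
s(Y) = 18 + Y² + 11*Y
s(G(j, -7))*130 = (18 + 4² + 11*4)*130 = (18 + 16 + 44)*130 = 78*130 = 10140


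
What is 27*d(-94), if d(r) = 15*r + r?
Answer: -40608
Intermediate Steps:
d(r) = 16*r
27*d(-94) = 27*(16*(-94)) = 27*(-1504) = -40608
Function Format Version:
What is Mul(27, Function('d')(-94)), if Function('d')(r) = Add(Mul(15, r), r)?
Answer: -40608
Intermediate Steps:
Function('d')(r) = Mul(16, r)
Mul(27, Function('d')(-94)) = Mul(27, Mul(16, -94)) = Mul(27, -1504) = -40608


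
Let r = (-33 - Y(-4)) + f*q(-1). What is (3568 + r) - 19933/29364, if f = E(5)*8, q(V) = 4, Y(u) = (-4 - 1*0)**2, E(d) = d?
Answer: 108010223/29364 ≈ 3678.3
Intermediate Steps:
Y(u) = 16 (Y(u) = (-4 + 0)**2 = (-4)**2 = 16)
f = 40 (f = 5*8 = 40)
r = 111 (r = (-33 - 1*16) + 40*4 = (-33 - 16) + 160 = -49 + 160 = 111)
(3568 + r) - 19933/29364 = (3568 + 111) - 19933/29364 = 3679 - 19933*1/29364 = 3679 - 19933/29364 = 108010223/29364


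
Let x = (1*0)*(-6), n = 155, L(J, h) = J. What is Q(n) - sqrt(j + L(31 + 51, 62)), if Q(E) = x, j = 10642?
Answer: -2*sqrt(2681) ≈ -103.56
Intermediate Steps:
x = 0 (x = 0*(-6) = 0)
Q(E) = 0
Q(n) - sqrt(j + L(31 + 51, 62)) = 0 - sqrt(10642 + (31 + 51)) = 0 - sqrt(10642 + 82) = 0 - sqrt(10724) = 0 - 2*sqrt(2681) = -2*sqrt(2681)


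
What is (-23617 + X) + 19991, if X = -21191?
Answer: -24817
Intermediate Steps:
(-23617 + X) + 19991 = (-23617 - 21191) + 19991 = -44808 + 19991 = -24817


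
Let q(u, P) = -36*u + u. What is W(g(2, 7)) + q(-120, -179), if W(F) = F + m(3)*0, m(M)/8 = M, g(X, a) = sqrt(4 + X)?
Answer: 4200 + sqrt(6) ≈ 4202.5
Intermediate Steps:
m(M) = 8*M
q(u, P) = -35*u
W(F) = F (W(F) = F + (8*3)*0 = F + 24*0 = F + 0 = F)
W(g(2, 7)) + q(-120, -179) = sqrt(4 + 2) - 35*(-120) = sqrt(6) + 4200 = 4200 + sqrt(6)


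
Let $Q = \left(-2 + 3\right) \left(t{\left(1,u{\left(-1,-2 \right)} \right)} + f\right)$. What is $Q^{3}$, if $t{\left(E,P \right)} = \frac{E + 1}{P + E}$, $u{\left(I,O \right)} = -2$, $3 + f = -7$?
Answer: $-1728$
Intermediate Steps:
$f = -10$ ($f = -3 - 7 = -10$)
$t{\left(E,P \right)} = \frac{1 + E}{E + P}$
$Q = -12$ ($Q = \left(-2 + 3\right) \left(\frac{1 + 1}{1 - 2} - 10\right) = 1 \left(\frac{1}{-1} \cdot 2 - 10\right) = 1 \left(\left(-1\right) 2 - 10\right) = 1 \left(-2 - 10\right) = 1 \left(-12\right) = -12$)
$Q^{3} = \left(-12\right)^{3} = -1728$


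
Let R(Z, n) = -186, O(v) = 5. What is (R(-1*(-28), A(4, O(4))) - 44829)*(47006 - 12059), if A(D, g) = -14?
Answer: -1573139205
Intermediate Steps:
(R(-1*(-28), A(4, O(4))) - 44829)*(47006 - 12059) = (-186 - 44829)*(47006 - 12059) = -45015*34947 = -1573139205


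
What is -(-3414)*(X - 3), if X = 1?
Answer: -6828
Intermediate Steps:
-(-3414)*(X - 3) = -(-3414)*(1 - 3) = -(-3414)*(-2) = -1707*4 = -6828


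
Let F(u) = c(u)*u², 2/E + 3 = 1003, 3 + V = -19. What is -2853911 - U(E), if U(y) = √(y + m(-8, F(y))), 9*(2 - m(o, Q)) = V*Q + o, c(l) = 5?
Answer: -2853911 - √6504610/1500 ≈ -2.8539e+6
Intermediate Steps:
V = -22 (V = -3 - 19 = -22)
E = 1/500 (E = 2/(-3 + 1003) = 2/1000 = 2*(1/1000) = 1/500 ≈ 0.0020000)
F(u) = 5*u²
m(o, Q) = 2 - o/9 + 22*Q/9 (m(o, Q) = 2 - (-22*Q + o)/9 = 2 - (o - 22*Q)/9 = 2 + (-o/9 + 22*Q/9) = 2 - o/9 + 22*Q/9)
U(y) = √(26/9 + y + 110*y²/9) (U(y) = √(y + (2 - ⅑*(-8) + 22*(5*y²)/9)) = √(y + (2 + 8/9 + 110*y²/9)) = √(y + (26/9 + 110*y²/9)) = √(26/9 + y + 110*y²/9))
-2853911 - U(E) = -2853911 - √(26 + 9*(1/500) + 110*(1/500)²)/3 = -2853911 - √(26 + 9/500 + 110*(1/250000))/3 = -2853911 - √(26 + 9/500 + 11/25000)/3 = -2853911 - √(650461/25000)/3 = -2853911 - √6504610/500/3 = -2853911 - √6504610/1500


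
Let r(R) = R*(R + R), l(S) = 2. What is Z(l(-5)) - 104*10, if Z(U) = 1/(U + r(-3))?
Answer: -20799/20 ≈ -1039.9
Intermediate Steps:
r(R) = 2*R² (r(R) = R*(2*R) = 2*R²)
Z(U) = 1/(18 + U) (Z(U) = 1/(U + 2*(-3)²) = 1/(U + 2*9) = 1/(U + 18) = 1/(18 + U))
Z(l(-5)) - 104*10 = 1/(18 + 2) - 104*10 = 1/20 - 1040 = -20799/20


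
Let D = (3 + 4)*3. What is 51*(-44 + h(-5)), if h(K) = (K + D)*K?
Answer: -6324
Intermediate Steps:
D = 21 (D = 7*3 = 21)
h(K) = K*(21 + K) (h(K) = (K + 21)*K = (21 + K)*K = K*(21 + K))
51*(-44 + h(-5)) = 51*(-44 - 5*(21 - 5)) = 51*(-44 - 5*16) = 51*(-44 - 80) = 51*(-124) = -6324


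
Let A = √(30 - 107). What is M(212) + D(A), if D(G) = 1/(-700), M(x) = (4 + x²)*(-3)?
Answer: -94390801/700 ≈ -1.3484e+5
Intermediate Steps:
M(x) = -12 - 3*x²
A = I*√77 (A = √(-77) = I*√77 ≈ 8.775*I)
D(G) = -1/700
M(212) + D(A) = (-12 - 3*212²) - 1/700 = (-12 - 3*44944) - 1/700 = (-12 - 134832) - 1/700 = -134844 - 1/700 = -94390801/700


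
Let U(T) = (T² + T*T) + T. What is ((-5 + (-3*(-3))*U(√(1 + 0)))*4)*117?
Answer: 10296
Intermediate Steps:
U(T) = T + 2*T² (U(T) = (T² + T²) + T = 2*T² + T = T + 2*T²)
((-5 + (-3*(-3))*U(√(1 + 0)))*4)*117 = ((-5 + (-3*(-3))*(√(1 + 0)*(1 + 2*√(1 + 0))))*4)*117 = ((-5 + 9*(√1*(1 + 2*√1)))*4)*117 = ((-5 + 9*(1*(1 + 2*1)))*4)*117 = ((-5 + 9*(1*(1 + 2)))*4)*117 = ((-5 + 9*(1*3))*4)*117 = ((-5 + 9*3)*4)*117 = ((-5 + 27)*4)*117 = (22*4)*117 = 88*117 = 10296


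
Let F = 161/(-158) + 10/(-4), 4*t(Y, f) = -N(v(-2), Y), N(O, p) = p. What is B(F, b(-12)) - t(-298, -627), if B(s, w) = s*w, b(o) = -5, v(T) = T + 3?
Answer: -8991/158 ≈ -56.905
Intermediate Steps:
v(T) = 3 + T
t(Y, f) = -Y/4 (t(Y, f) = (-Y)/4 = -Y/4)
F = -278/79 (F = 161*(-1/158) + 10*(-1/4) = -161/158 - 5/2 = -278/79 ≈ -3.5190)
B(F, b(-12)) - t(-298, -627) = -278/79*(-5) - (-1)*(-298)/4 = 1390/79 - 1*149/2 = 1390/79 - 149/2 = -8991/158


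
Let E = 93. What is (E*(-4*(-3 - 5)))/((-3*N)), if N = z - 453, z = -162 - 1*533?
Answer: 248/287 ≈ 0.86411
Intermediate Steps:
z = -695 (z = -162 - 533 = -695)
N = -1148 (N = -695 - 453 = -1148)
(E*(-4*(-3 - 5)))/((-3*N)) = (93*(-4*(-3 - 5)))/((-3*(-1148))) = (93*(-4*(-8)))/3444 = (93*32)*(1/3444) = 2976*(1/3444) = 248/287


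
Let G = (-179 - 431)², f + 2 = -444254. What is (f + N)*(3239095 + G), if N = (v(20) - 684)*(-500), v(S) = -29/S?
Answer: -366648239545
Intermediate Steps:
f = -444256 (f = -2 - 444254 = -444256)
N = 342725 (N = (-29/20 - 684)*(-500) = -13709/20*(-500) = 342725)
G = 372100 (G = (-610)² = 372100)
(f + N)*(3239095 + G) = (-444256 + 342725)*(3239095 + 372100) = -101531*3611195 = -366648239545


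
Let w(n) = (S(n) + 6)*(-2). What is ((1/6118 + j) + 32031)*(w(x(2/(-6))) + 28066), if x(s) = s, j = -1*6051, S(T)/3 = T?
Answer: 318527064564/437 ≈ 7.2889e+8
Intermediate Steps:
S(T) = 3*T
j = -6051
w(n) = -12 - 6*n (w(n) = (3*n + 6)*(-2) = (6 + 3*n)*(-2) = -12 - 6*n)
((1/6118 + j) + 32031)*(w(x(2/(-6))) + 28066) = ((1/6118 - 6051) + 32031)*((-12 - 12/(-6)) + 28066) = ((1/6118 - 6051) + 32031)*((-12 - 12*(-1)/6) + 28066) = (-37020017/6118 + 32031)*((-12 - 6*(-⅓)) + 28066) = 158945641*((-12 + 2) + 28066)/6118 = 158945641*(-10 + 28066)/6118 = (158945641/6118)*28056 = 318527064564/437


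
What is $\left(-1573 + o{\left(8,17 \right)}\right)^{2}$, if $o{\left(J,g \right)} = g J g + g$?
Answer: $571536$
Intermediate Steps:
$o{\left(J,g \right)} = g + J g^{2}$ ($o{\left(J,g \right)} = J g g + g = J g^{2} + g = g + J g^{2}$)
$\left(-1573 + o{\left(8,17 \right)}\right)^{2} = \left(-1573 + 17 \left(1 + 8 \cdot 17\right)\right)^{2} = \left(-1573 + 17 \left(1 + 136\right)\right)^{2} = \left(-1573 + 17 \cdot 137\right)^{2} = \left(-1573 + 2329\right)^{2} = 756^{2} = 571536$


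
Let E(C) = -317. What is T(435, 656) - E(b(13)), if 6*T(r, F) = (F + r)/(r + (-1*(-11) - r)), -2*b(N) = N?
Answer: 22013/66 ≈ 333.53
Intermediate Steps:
b(N) = -N/2
T(r, F) = F/66 + r/66 (T(r, F) = ((F + r)/(r + (-1*(-11) - r)))/6 = ((F + r)/(r + (11 - r)))/6 = ((F + r)/11)/6 = ((F + r)*(1/11))/6 = (F/11 + r/11)/6 = F/66 + r/66)
T(435, 656) - E(b(13)) = ((1/66)*656 + (1/66)*435) - 1*(-317) = (328/33 + 145/22) + 317 = 1091/66 + 317 = 22013/66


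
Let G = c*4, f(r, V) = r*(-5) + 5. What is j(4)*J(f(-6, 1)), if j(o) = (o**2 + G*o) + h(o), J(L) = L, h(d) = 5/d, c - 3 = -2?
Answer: 4655/4 ≈ 1163.8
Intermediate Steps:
c = 1 (c = 3 - 2 = 1)
f(r, V) = 5 - 5*r (f(r, V) = -5*r + 5 = 5 - 5*r)
G = 4 (G = 1*4 = 4)
j(o) = o**2 + 4*o + 5/o (j(o) = (o**2 + 4*o) + 5/o = o**2 + 4*o + 5/o)
j(4)*J(f(-6, 1)) = ((5 + 4**2*(4 + 4))/4)*(5 - 5*(-6)) = ((5 + 16*8)/4)*(5 + 30) = ((5 + 128)/4)*35 = ((1/4)*133)*35 = (133/4)*35 = 4655/4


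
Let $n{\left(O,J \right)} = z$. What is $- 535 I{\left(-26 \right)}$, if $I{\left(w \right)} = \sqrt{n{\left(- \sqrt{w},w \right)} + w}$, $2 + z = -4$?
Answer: $- 2140 i \sqrt{2} \approx - 3026.4 i$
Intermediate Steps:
$z = -6$ ($z = -2 - 4 = -6$)
$n{\left(O,J \right)} = -6$
$I{\left(w \right)} = \sqrt{-6 + w}$
$- 535 I{\left(-26 \right)} = - 535 \sqrt{-6 - 26} = - 535 \sqrt{-32} = - 535 \cdot 4 i \sqrt{2} = - 2140 i \sqrt{2}$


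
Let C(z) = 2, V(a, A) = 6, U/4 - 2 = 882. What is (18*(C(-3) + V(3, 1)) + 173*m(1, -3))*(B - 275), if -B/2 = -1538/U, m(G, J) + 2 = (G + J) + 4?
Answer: -8723916/221 ≈ -39475.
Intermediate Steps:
U = 3536 (U = 8 + 4*882 = 8 + 3528 = 3536)
m(G, J) = 2 + G + J (m(G, J) = -2 + ((G + J) + 4) = -2 + (4 + G + J) = 2 + G + J)
B = 769/884 (B = -(-3076)/3536 = -2*(-769/1768) = 769/884 ≈ 0.86991)
(18*(C(-3) + V(3, 1)) + 173*m(1, -3))*(B - 275) = (18*(2 + 6) + 173*(2 + 1 - 3))*(769/884 - 275) = (18*8 + 173*0)*(-242331/884) = (144 + 0)*(-242331/884) = 144*(-242331/884) = -8723916/221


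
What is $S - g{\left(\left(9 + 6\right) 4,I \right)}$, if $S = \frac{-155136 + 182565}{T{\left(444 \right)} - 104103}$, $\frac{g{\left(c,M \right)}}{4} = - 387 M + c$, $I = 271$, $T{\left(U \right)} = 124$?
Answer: $\frac{43595039943}{103979} \approx 4.1927 \cdot 10^{5}$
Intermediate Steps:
$g{\left(c,M \right)} = - 1548 M + 4 c$ ($g{\left(c,M \right)} = 4 \left(- 387 M + c\right) = 4 \left(c - 387 M\right) = - 1548 M + 4 c$)
$S = - \frac{27429}{103979}$ ($S = \frac{-155136 + 182565}{124 - 104103} = \frac{27429}{-103979} = 27429 \left(- \frac{1}{103979}\right) = - \frac{27429}{103979} \approx -0.26379$)
$S - g{\left(\left(9 + 6\right) 4,I \right)} = - \frac{27429}{103979} - \left(\left(-1548\right) 271 + 4 \left(9 + 6\right) 4\right) = - \frac{27429}{103979} - \left(-419508 + 4 \cdot 15 \cdot 4\right) = - \frac{27429}{103979} - \left(-419508 + 4 \cdot 60\right) = - \frac{27429}{103979} - \left(-419508 + 240\right) = - \frac{27429}{103979} - -419268 = - \frac{27429}{103979} + 419268 = \frac{43595039943}{103979}$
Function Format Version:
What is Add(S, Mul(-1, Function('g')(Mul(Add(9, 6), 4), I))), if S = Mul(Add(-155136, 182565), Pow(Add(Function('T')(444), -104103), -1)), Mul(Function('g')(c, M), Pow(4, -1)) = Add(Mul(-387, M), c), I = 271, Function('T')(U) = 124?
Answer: Rational(43595039943, 103979) ≈ 4.1927e+5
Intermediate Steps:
Function('g')(c, M) = Add(Mul(-1548, M), Mul(4, c)) (Function('g')(c, M) = Mul(4, Add(Mul(-387, M), c)) = Mul(4, Add(c, Mul(-387, M))) = Add(Mul(-1548, M), Mul(4, c)))
S = Rational(-27429, 103979) (S = Mul(Add(-155136, 182565), Pow(Add(124, -104103), -1)) = Mul(27429, Pow(-103979, -1)) = Mul(27429, Rational(-1, 103979)) = Rational(-27429, 103979) ≈ -0.26379)
Add(S, Mul(-1, Function('g')(Mul(Add(9, 6), 4), I))) = Add(Rational(-27429, 103979), Mul(-1, Add(Mul(-1548, 271), Mul(4, Mul(Add(9, 6), 4))))) = Add(Rational(-27429, 103979), Mul(-1, Add(-419508, Mul(4, Mul(15, 4))))) = Add(Rational(-27429, 103979), Mul(-1, Add(-419508, Mul(4, 60)))) = Add(Rational(-27429, 103979), Mul(-1, Add(-419508, 240))) = Add(Rational(-27429, 103979), Mul(-1, -419268)) = Add(Rational(-27429, 103979), 419268) = Rational(43595039943, 103979)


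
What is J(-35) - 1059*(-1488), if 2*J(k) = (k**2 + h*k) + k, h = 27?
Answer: 3151829/2 ≈ 1.5759e+6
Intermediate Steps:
J(k) = k**2/2 + 14*k (J(k) = ((k**2 + 27*k) + k)/2 = (k**2 + 28*k)/2 = k**2/2 + 14*k)
J(-35) - 1059*(-1488) = (1/2)*(-35)*(28 - 35) - 1059*(-1488) = (1/2)*(-35)*(-7) + 1575792 = 245/2 + 1575792 = 3151829/2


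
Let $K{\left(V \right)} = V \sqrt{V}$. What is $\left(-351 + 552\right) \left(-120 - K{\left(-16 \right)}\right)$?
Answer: $-24120 + 12864 i \approx -24120.0 + 12864.0 i$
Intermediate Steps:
$K{\left(V \right)} = V^{\frac{3}{2}}$
$\left(-351 + 552\right) \left(-120 - K{\left(-16 \right)}\right) = \left(-351 + 552\right) \left(-120 - \left(-16\right)^{\frac{3}{2}}\right) = 201 \left(-120 - - 64 i\right) = 201 \left(-120 + 64 i\right) = -24120 + 12864 i$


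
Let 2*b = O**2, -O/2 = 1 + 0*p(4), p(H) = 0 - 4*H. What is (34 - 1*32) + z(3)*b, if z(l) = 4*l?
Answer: 26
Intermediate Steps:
p(H) = -4*H
O = -2 (O = -2*(1 + 0*(-4*4)) = -2*(1 + 0*(-16)) = -2*(1 + 0) = -2*1 = -2)
b = 2 (b = (1/2)*(-2)**2 = (1/2)*4 = 2)
(34 - 1*32) + z(3)*b = (34 - 1*32) + (4*3)*2 = (34 - 32) + 12*2 = 2 + 24 = 26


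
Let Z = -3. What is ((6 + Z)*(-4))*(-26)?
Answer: 312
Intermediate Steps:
((6 + Z)*(-4))*(-26) = ((6 - 3)*(-4))*(-26) = (3*(-4))*(-26) = -12*(-26) = 312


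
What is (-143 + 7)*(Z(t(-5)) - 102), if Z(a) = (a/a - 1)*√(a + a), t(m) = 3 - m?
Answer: 13872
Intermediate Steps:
Z(a) = 0 (Z(a) = (1 - 1)*√(2*a) = 0*(√2*√a) = 0)
(-143 + 7)*(Z(t(-5)) - 102) = (-143 + 7)*(0 - 102) = -136*(-102) = 13872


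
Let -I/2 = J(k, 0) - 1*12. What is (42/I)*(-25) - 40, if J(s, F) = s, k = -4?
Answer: -1165/16 ≈ -72.813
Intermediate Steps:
I = 32 (I = -2*(-4 - 1*12) = -2*(-4 - 12) = -2*(-16) = 32)
(42/I)*(-25) - 40 = (42/32)*(-25) - 40 = (42*(1/32))*(-25) - 40 = (21/16)*(-25) - 40 = -525/16 - 40 = -1165/16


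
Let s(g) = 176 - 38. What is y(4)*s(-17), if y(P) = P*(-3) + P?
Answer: -1104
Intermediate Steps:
s(g) = 138
y(P) = -2*P (y(P) = -3*P + P = -2*P)
y(4)*s(-17) = -2*4*138 = -8*138 = -1104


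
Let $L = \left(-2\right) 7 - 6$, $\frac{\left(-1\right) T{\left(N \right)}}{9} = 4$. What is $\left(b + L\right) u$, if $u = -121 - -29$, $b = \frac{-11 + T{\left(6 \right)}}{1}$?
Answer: $6164$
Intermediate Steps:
$T{\left(N \right)} = -36$ ($T{\left(N \right)} = \left(-9\right) 4 = -36$)
$b = -47$ ($b = \frac{-11 - 36}{1} = \left(-47\right) 1 = -47$)
$u = -92$ ($u = -121 + 29 = -92$)
$L = -20$ ($L = -14 - 6 = -20$)
$\left(b + L\right) u = \left(-47 - 20\right) \left(-92\right) = \left(-67\right) \left(-92\right) = 6164$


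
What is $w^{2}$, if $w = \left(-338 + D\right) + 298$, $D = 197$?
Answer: $24649$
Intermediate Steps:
$w = 157$ ($w = \left(-338 + 197\right) + 298 = -141 + 298 = 157$)
$w^{2} = 157^{2} = 24649$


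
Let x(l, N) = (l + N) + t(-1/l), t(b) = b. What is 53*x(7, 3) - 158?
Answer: 2551/7 ≈ 364.43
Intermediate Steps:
x(l, N) = N + l - 1/l (x(l, N) = (l + N) - 1/l = (N + l) - 1/l = N + l - 1/l)
53*x(7, 3) - 158 = 53*(3 + 7 - 1/7) - 158 = 53*(69/7) - 158 = 3657/7 - 158 = 2551/7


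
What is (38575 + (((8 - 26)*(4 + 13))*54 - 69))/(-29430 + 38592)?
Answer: 10991/4581 ≈ 2.3993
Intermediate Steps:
(38575 + (((8 - 26)*(4 + 13))*54 - 69))/(-29430 + 38592) = (38575 + (-18*17*54 - 69))/9162 = (38575 + (-306*54 - 69))*(1/9162) = (38575 + (-16524 - 69))*(1/9162) = (38575 - 16593)*(1/9162) = 21982*(1/9162) = 10991/4581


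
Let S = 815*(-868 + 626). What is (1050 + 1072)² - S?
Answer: 4700114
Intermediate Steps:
S = -197230 (S = 815*(-242) = -197230)
(1050 + 1072)² - S = (1050 + 1072)² - 1*(-197230) = 2122² + 197230 = 4502884 + 197230 = 4700114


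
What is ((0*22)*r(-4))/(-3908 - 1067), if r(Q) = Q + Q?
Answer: 0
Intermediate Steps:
r(Q) = 2*Q
((0*22)*r(-4))/(-3908 - 1067) = ((0*22)*(2*(-4)))/(-3908 - 1067) = (0*(-8))/(-4975) = 0*(-1/4975) = 0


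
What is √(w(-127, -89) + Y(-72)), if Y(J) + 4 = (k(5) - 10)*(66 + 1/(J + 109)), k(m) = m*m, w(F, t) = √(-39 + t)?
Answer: √(1350389 + 10952*I*√2)/37 ≈ 31.408 + 0.18011*I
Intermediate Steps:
k(m) = m²
Y(J) = 986 + 15/(109 + J) (Y(J) = -4 + (5² - 10)*(66 + 1/(J + 109)) = -4 + (25 - 10)*(66 + 1/(109 + J)) = -4 + 15*(66 + 1/(109 + J)) = -4 + (990 + 15/(109 + J)) = 986 + 15/(109 + J))
√(w(-127, -89) + Y(-72)) = √(√(-39 - 89) + (107489 + 986*(-72))/(109 - 72)) = √(√(-128) + (107489 - 70992)/37) = √(8*I*√2 + (1/37)*36497) = √(8*I*√2 + 36497/37) = √(36497/37 + 8*I*√2)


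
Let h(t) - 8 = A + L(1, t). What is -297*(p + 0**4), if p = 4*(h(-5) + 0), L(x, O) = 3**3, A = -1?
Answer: -40392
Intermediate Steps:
L(x, O) = 27
h(t) = 34 (h(t) = 8 + (-1 + 27) = 8 + 26 = 34)
p = 136 (p = 4*(34 + 0) = 4*34 = 136)
-297*(p + 0**4) = -297*(136 + 0**4) = -297*(136 + 0) = -297*136 = -40392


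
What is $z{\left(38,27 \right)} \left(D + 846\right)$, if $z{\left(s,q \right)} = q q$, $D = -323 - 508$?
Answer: $10935$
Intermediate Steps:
$D = -831$ ($D = -323 - 508 = -831$)
$z{\left(s,q \right)} = q^{2}$
$z{\left(38,27 \right)} \left(D + 846\right) = 27^{2} \left(-831 + 846\right) = 729 \cdot 15 = 10935$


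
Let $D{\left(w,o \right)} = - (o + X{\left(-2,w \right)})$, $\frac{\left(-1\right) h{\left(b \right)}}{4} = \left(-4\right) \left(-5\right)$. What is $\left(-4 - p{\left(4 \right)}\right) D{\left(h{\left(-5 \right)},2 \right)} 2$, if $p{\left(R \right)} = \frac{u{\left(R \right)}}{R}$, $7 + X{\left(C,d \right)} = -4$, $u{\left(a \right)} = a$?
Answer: $-90$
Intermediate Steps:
$X{\left(C,d \right)} = -11$ ($X{\left(C,d \right)} = -7 - 4 = -11$)
$p{\left(R \right)} = 1$ ($p{\left(R \right)} = \frac{R}{R} = 1$)
$h{\left(b \right)} = -80$ ($h{\left(b \right)} = - 4 \left(\left(-4\right) \left(-5\right)\right) = \left(-4\right) 20 = -80$)
$D{\left(w,o \right)} = 11 - o$ ($D{\left(w,o \right)} = - (o - 11) = - (-11 + o) = 11 - o$)
$\left(-4 - p{\left(4 \right)}\right) D{\left(h{\left(-5 \right)},2 \right)} 2 = \left(-4 - 1\right) \left(11 - 2\right) 2 = \left(-5\right) 9 \cdot 2 = \left(-45\right) 2 = -90$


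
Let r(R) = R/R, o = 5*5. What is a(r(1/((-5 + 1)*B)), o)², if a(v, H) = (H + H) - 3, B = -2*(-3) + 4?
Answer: 2209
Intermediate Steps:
o = 25
B = 10 (B = 6 + 4 = 10)
r(R) = 1
a(v, H) = -3 + 2*H (a(v, H) = 2*H - 3 = -3 + 2*H)
a(r(1/((-5 + 1)*B)), o)² = (-3 + 2*25)² = (-3 + 50)² = 47² = 2209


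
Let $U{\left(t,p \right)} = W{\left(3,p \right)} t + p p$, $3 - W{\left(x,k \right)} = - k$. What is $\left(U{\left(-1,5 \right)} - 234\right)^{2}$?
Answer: $47089$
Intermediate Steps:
$W{\left(x,k \right)} = 3 + k$ ($W{\left(x,k \right)} = 3 - - k = 3 + k$)
$U{\left(t,p \right)} = p^{2} + t \left(3 + p\right)$ ($U{\left(t,p \right)} = \left(3 + p\right) t + p p = t \left(3 + p\right) + p^{2} = p^{2} + t \left(3 + p\right)$)
$\left(U{\left(-1,5 \right)} - 234\right)^{2} = \left(\left(5^{2} - \left(3 + 5\right)\right) - 234\right)^{2} = \left(\left(25 - 8\right) - 234\right)^{2} = \left(17 - 234\right)^{2} = \left(-217\right)^{2} = 47089$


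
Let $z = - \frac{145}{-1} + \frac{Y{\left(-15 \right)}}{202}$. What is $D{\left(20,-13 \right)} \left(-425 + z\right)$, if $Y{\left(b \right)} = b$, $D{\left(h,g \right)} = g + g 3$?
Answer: $\frac{1470950}{101} \approx 14564.0$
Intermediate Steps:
$D{\left(h,g \right)} = 4 g$ ($D{\left(h,g \right)} = g + 3 g = 4 g$)
$z = \frac{29275}{202}$ ($z = - \frac{145}{-1} - \frac{15}{202} = \left(-145\right) \left(-1\right) - \frac{15}{202} = 145 - \frac{15}{202} = \frac{29275}{202} \approx 144.93$)
$D{\left(20,-13 \right)} \left(-425 + z\right) = 4 \left(-13\right) \left(-425 + \frac{29275}{202}\right) = \left(-52\right) \left(- \frac{56575}{202}\right) = \frac{1470950}{101}$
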